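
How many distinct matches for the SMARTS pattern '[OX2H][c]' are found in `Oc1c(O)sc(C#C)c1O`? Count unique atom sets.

[OX2H][c] is the SMARTS for a phenol: a hydroxyl oxygen attached to an aromatic carbon.
The molecule carries 3 separate instances of a hydroxyl group (-OH) meeting every constraint; each maps to a distinct set of atoms, giving 3 matches.

3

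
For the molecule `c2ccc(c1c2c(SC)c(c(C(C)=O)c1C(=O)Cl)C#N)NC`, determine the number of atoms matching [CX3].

2

Check the 22 heavy atoms by environment: 10× c (aromatic, X3) → no; 1× N (X3) → no; 3× C (X4) → no; 2× C (X3) → match; 2× O (X1) → no; 1× Cl (X1) → no; 1× C (X2) → no; 1× N (X1) → no; 1× S (X2) → no.
That gives 2 matching atoms.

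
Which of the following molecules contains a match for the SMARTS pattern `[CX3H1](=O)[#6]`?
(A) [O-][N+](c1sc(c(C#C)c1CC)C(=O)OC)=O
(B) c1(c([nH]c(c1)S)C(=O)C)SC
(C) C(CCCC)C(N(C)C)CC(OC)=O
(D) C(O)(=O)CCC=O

[CX3H1](=O)[#6] describes an sp2 carbon with one H, double-bonded to O and single-bonded to carbon (an aldehyde).
(A) has a methyl-ester group (-C(=O)OCH3) but the carbonyl carbon has H0, not H1.
(B) has an acetyl/ketone group (-C(=O)CH3) but the carbonyl carbon has H0 (two carbon neighbours), not H1.
(C) has a methyl-ester group (-C(=O)OCH3) but the carbonyl carbon has H0, not H1.
(D) contains an aldehyde (-CHO), which satisfies every atom and bond constraint.
So the answer is (D).

D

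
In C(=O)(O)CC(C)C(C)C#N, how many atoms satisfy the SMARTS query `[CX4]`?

5

Check the 10 heavy atoms by environment: 5× C (X4) → match; 1× C (X3) → no; 1× O (X1) → no; 1× O (X2) → no; 1× C (X2) → no; 1× N (X1) → no.
That gives 5 matching atoms.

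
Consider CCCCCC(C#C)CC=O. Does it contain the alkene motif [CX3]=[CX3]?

The pattern [CX3]=[CX3] describes a non-aromatic C=C double bond between two sp2 carbons — an alkene.
The closest candidate here is an ethynyl group (-C#CH), but the C-C bond is a triple bond, not a double bond. No other fragment satisfies the full query, so there is no match.

No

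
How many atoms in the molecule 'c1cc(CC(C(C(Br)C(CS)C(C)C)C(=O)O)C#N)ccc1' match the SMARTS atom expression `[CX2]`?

The query [CX2] means: C with X2: aliphatic carbon with exactly 2 total connections.
Check the 22 heavy atoms by environment: 9× C (X4) → no; 1× S (X2) → no; 1× Br (X1) → no; 6× c (aromatic, X3) → no; 1× C (X2) → match; 1× N (X1) → no; 1× C (X3) → no; 1× O (X1) → no; 1× O (X2) → no.
That gives 1 matching atom.

1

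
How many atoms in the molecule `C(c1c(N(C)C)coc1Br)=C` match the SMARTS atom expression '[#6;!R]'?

4

The query [#6;!R] means: carbon not in any ring.
Check the 11 heavy atoms by environment: 1× o (aromatic, in 5-ring) → no; 4× c (aromatic, in 5-ring) → no; 1× Br (acyclic) → no; 1× N (acyclic) → no; 4× C (acyclic) → match.
That gives 4 matching atoms.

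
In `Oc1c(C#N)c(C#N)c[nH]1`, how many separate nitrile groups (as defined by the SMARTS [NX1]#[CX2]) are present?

[NX1]#[CX2] is the SMARTS for a nitrile: a nitrogen triple-bonded to a two-connected carbon.
The molecule carries 2 separate instances of a nitrile (-C#N) meeting every constraint; each maps to a distinct set of atoms, giving 2 matches.

2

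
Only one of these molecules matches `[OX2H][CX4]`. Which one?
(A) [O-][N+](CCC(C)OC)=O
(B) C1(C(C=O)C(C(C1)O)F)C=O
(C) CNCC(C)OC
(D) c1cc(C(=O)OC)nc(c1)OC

B

[OX2H][CX4] describes a hydroxyl oxygen bound to an sp3 (X4) carbon (an aliphatic alcohol).
(A) has a methoxy ether (-OCH3) but the oxygen has H0 (ether), not H1.
(B) contains a hydroxyl group (-OH), which satisfies every atom and bond constraint.
(C) has a methoxy ether (-OCH3) but the oxygen has H0 (ether), not H1.
(D) has a methoxy ether (-OCH3) but the oxygen has H0 (ether), not H1.
So the answer is (B).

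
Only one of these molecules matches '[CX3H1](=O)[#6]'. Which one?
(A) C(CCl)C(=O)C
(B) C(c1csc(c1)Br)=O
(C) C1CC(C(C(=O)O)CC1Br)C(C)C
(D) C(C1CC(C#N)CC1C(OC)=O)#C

[CX3H1](=O)[#6] describes an sp2 carbon with one H, double-bonded to O and single-bonded to carbon (an aldehyde).
(A) has an acetyl/ketone group (-C(=O)CH3) but the carbonyl carbon has H0 (two carbon neighbours), not H1.
(B) contains an aldehyde (-CHO), which satisfies every atom and bond constraint.
(C) has a carboxylic acid group (-C(=O)OH) but the carbonyl carbon has H0 and is bonded to O, not H1.
(D) has a methyl-ester group (-C(=O)OCH3) but the carbonyl carbon has H0, not H1.
So the answer is (B).

B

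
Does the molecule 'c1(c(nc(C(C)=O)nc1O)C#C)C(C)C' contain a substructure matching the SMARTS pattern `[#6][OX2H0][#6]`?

The pattern [#6][OX2H0][#6] describes an aliphatic oxygen bridging two carbons with no H on the oxygen — an ether.
The closest candidate here is a hydroxyl group (-OH), but the oxygen has H1, not H0 bridging two carbons. No other fragment satisfies the full query, so there is no match.

No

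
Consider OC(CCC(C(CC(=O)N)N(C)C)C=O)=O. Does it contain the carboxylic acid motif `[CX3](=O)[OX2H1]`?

Yes

The pattern [CX3](=O)[OX2H1] describes an sp2 carbon double-bonded to O and single-bonded to an -OH oxygen — a carboxylic acid.
The molecule carries a carboxylic acid group (-C(=O)OH), whose atoms satisfy every constraint of the query, so the pattern matches.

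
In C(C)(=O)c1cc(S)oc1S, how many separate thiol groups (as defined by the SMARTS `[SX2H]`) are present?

2

[SX2H] is the SMARTS for a thiol: an aliphatic sulfur with two connections, one being H.
The molecule carries 2 separate instances of a thiol (-SH) meeting every constraint; each maps to a distinct set of atoms, giving 2 matches.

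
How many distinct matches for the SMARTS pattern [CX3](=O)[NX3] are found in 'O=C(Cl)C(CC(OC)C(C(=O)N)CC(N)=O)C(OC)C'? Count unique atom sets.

2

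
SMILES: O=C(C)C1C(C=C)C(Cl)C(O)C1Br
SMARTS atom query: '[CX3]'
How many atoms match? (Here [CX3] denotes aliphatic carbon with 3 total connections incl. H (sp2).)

3

Check the 13 heavy atoms by environment: 6× C (X4) → no; 3× C (X3) → match; 1× O (X1) → no; 1× Cl (X1) → no; 1× O (X2) → no; 1× Br (X1) → no.
That gives 3 matching atoms.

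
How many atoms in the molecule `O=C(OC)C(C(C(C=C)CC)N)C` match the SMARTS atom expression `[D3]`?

Check the 13 heavy atoms by environment: 4× C (D1) → no; 2× C (D2) → no; 4× C (D3) → match; 1× N (D1) → no; 1× O (D1) → no; 1× O (D2) → no.
That gives 4 matching atoms.

4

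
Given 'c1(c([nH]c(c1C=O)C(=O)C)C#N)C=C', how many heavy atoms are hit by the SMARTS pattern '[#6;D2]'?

3

The query [#6;D2] means: any carbon bonded to exactly two heavy atoms.
Check the 14 heavy atoms by environment: 1× n (aromatic, D2) → no; 4× c (aromatic, D3) → no; 3× C (D2) → match; 1× N (D1) → no; 2× C (D1) → no; 2× O (D1) → no; 1× C (D3) → no.
That gives 3 matching atoms.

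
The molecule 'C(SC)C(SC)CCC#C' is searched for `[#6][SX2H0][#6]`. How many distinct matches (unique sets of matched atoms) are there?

2

[#6][SX2H0][#6] is the SMARTS for a thioether: an aliphatic sulfur bridging two carbons with no H on the sulfur.
The molecule carries 2 separate instances of a methylthio ether (-SCH3) meeting every constraint; each maps to a distinct set of atoms, giving 2 matches.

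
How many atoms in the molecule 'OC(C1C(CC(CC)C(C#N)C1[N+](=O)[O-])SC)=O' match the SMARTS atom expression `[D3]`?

7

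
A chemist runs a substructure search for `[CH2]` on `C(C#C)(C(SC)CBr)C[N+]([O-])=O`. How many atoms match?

2

Check the 12 heavy atoms by environment: 2× C (H2) → match; 3× C (H1) → no; 1× S (H0) → no; 1× C (H3) → no; 1× Br (H0) → no; 1× N (charge +1, H0) → no; 1× O (charge -1, H0) → no; 1× O (H0) → no; 1× C (H0) → no.
That gives 2 matching atoms.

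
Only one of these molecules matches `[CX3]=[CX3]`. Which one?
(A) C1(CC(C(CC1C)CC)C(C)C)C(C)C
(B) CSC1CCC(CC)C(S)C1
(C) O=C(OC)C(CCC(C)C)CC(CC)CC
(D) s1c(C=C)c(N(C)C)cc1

D

[CX3]=[CX3] describes a non-aromatic C=C double bond between two sp2 carbons (an alkene).
(A) has an ethyl group (-CH2CH3) but its C-C bond is a single bond between CX4 carbons, not CX3=CX3.
(B) has an ethyl group (-CH2CH3) but its C-C bond is a single bond between CX4 carbons, not CX3=CX3.
(C) has an ethyl group (-CH2CH3) but its C-C bond is a single bond between CX4 carbons, not CX3=CX3.
(D) contains a vinyl group (-CH=CH2), which satisfies every atom and bond constraint.
So the answer is (D).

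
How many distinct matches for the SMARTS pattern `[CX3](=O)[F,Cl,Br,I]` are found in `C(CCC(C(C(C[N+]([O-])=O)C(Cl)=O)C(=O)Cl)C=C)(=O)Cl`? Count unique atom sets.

3

[CX3](=O)[F,Cl,Br,I] is the SMARTS for an acyl halide: a carbonyl carbon bonded to a halogen.
The molecule carries 3 separate instances of an acyl chloride (-C(=O)Cl) meeting every constraint; each maps to a distinct set of atoms, giving 3 matches.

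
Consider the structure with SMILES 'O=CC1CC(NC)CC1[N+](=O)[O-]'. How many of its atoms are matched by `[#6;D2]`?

3

The query [#6;D2] means: any carbon bonded to exactly two heavy atoms.
Check the 12 heavy atoms by environment: 3× C (D3) → no; 3× C (D2) → match; 1× N (charge +1, D3) → no; 1× O (charge -1, D1) → no; 2× O (D1) → no; 1× N (D2) → no; 1× C (D1) → no.
That gives 3 matching atoms.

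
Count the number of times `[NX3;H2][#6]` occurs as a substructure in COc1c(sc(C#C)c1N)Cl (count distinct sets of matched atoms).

1

[NX3;H2][#6] is the SMARTS for a primary amine: a trivalent nitrogen with two H attached to carbon.
Exactly one fragment in the molecule meets all constraints, giving 1 match.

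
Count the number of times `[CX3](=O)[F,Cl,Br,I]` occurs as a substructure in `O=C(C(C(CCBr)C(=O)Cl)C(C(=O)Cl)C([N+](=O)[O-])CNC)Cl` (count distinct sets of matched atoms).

[CX3](=O)[F,Cl,Br,I] is the SMARTS for an acyl halide: a carbonyl carbon bonded to a halogen.
The molecule carries 3 separate instances of an acyl chloride (-C(=O)Cl) meeting every constraint; each maps to a distinct set of atoms, giving 3 matches.

3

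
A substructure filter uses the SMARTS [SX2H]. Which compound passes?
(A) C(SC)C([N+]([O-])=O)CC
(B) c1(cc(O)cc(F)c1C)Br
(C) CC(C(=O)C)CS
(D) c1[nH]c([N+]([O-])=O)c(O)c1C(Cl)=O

C

[SX2H] describes an aliphatic sulfur with two connections, one being H (a thiol).
(A) has a methylthio ether (-SCH3) but the sulfur has H0 (bonded to two carbons), not H1.
(B) has a hydroxyl group (-OH) but it is an -OH, not an -SH.
(C) contains a thiol (-SH), which satisfies every atom and bond constraint.
(D) has a hydroxyl group (-OH) but it is an -OH, not an -SH.
So the answer is (C).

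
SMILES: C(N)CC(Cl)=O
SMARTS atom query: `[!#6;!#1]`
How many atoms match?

3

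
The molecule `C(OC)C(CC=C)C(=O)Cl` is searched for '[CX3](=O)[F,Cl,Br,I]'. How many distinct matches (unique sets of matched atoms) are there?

1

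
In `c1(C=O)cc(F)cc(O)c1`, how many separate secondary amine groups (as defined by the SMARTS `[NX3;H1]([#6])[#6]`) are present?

0

[NX3;H1]([#6])[#6] is the SMARTS for a secondary amine: a trivalent nitrogen with one H, bonded to two carbons.
No fragment in the molecule satisfies every constraint, giving 0 matches.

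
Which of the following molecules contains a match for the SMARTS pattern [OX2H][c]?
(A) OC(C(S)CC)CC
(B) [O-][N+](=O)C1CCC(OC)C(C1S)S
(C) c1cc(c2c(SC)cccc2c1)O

C

[OX2H][c] describes a hydroxyl oxygen attached to an aromatic carbon (a phenol).
(A) has a hydroxyl group (-OH) but the -OH is on an aliphatic carbon, not an aromatic c.
(B) has a methoxy ether (-OCH3) but the oxygen has H0, not H1.
(C) contains a hydroxyl group (-OH), which satisfies every atom and bond constraint.
So the answer is (C).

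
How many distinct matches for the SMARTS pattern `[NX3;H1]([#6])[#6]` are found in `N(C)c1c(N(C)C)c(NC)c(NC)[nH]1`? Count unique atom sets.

3

[NX3;H1]([#6])[#6] is the SMARTS for a secondary amine: a trivalent nitrogen with one H, bonded to two carbons.
The molecule carries 3 separate instances of an N-methylamino group (-NHCH3) meeting every constraint; each maps to a distinct set of atoms, giving 3 matches.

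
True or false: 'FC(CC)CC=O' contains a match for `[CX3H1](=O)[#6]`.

The pattern [CX3H1](=O)[#6] describes an sp2 carbon with one H, double-bonded to O and single-bonded to carbon — an aldehyde.
The molecule carries an aldehyde (-CHO), whose atoms satisfy every constraint of the query, so the pattern matches.

True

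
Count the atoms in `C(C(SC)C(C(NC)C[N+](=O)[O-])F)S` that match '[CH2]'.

The query [CH2] means: aliphatic carbon with exactly two hydrogens.
Check the 14 heavy atoms by environment: 2× C (H2) → match; 3× C (H1) → no; 1× F (H0) → no; 1× N (H1) → no; 2× C (H3) → no; 1× S (H0) → no; 1× N (charge +1, H0) → no; 1× O (charge -1, H0) → no; 1× O (H0) → no; 1× S (H1) → no.
That gives 2 matching atoms.

2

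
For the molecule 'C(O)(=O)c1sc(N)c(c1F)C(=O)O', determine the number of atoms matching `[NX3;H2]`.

The query [NX3;H2] means: aliphatic N with 3 total connections, two of them H — an -NH2 nitrogen (amine or amide).
Check the 13 heavy atoms by environment: 1× s (aromatic, H0, X2) → no; 4× c (aromatic, H0, X3) → no; 1× N (H2, X3) → match; 2× C (H0, X3) → no; 2× O (H0, X1) → no; 2× O (H1, X2) → no; 1× F (H0, X1) → no.
That gives 1 matching atom.

1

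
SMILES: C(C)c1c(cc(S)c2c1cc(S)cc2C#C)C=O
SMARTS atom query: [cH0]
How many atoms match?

7

The query [cH0] means: aromatic carbon with no attached hydrogen (substituted or ring-fusion).
Check the 18 heavy atoms by environment: 7× c (aromatic, H0) → match; 3× c (aromatic, H1) → no; 2× S (H1) → no; 1× C (H0) → no; 2× C (H1) → no; 1× O (H0) → no; 1× C (H2) → no; 1× C (H3) → no.
That gives 7 matching atoms.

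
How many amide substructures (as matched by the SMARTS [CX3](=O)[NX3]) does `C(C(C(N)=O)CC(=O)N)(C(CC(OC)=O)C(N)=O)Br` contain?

[CX3](=O)[NX3] is the SMARTS for an amide: a carbonyl carbon bonded to a trivalent nitrogen.
The molecule carries 3 separate instances of a primary amide (-C(=O)NH2) meeting every constraint; each maps to a distinct set of atoms, giving 3 matches.

3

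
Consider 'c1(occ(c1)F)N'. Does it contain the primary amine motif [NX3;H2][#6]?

The pattern [NX3;H2][#6] describes a trivalent nitrogen with two H attached to carbon — a primary amine.
The molecule carries a primary amino group (-NH2), whose atoms satisfy every constraint of the query, so the pattern matches.

Yes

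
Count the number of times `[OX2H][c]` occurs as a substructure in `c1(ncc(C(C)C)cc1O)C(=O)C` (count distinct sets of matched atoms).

[OX2H][c] is the SMARTS for a phenol: a hydroxyl oxygen attached to an aromatic carbon.
Exactly one fragment in the molecule meets all constraints, giving 1 match.

1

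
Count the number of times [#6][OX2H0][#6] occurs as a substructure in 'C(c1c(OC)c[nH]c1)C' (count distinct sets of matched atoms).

1

[#6][OX2H0][#6] is the SMARTS for an ether: an aliphatic oxygen bridging two carbons with no H on the oxygen.
Exactly one fragment in the molecule meets all constraints, giving 1 match.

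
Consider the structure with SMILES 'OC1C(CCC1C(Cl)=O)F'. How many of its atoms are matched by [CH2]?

2

The query [CH2] means: aliphatic carbon with exactly two hydrogens.
Check the 10 heavy atoms by environment: 2× C (H2) → match; 3× C (H1) → no; 1× F (H0) → no; 1× C (H0) → no; 1× O (H0) → no; 1× Cl (H0) → no; 1× O (H1) → no.
That gives 2 matching atoms.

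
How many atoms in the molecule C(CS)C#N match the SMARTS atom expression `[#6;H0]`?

1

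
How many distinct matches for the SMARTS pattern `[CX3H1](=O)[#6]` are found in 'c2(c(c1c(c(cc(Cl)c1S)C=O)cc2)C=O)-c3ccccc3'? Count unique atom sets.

2

[CX3H1](=O)[#6] is the SMARTS for an aldehyde: an sp2 carbon with one H, double-bonded to O and single-bonded to carbon.
The molecule carries 2 separate instances of an aldehyde (-CHO) meeting every constraint; each maps to a distinct set of atoms, giving 2 matches.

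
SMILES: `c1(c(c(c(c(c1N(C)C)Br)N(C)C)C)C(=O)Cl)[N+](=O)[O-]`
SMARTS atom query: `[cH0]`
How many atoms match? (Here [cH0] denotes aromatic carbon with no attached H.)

6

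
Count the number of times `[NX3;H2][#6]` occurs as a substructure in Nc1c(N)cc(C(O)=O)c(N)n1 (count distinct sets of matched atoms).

3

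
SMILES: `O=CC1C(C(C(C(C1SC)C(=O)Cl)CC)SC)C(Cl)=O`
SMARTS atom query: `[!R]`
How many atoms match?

The query [!R] means: !R matches any atom not in a ring.
Check the 20 heavy atoms by environment: 6× C (in 6-ring) → no; 7× C (acyclic) → match; 2× S (acyclic) → match; 3× O (acyclic) → match; 2× Cl (acyclic) → match.
Summing the matching environments: 7 + 2 + 3 + 2 = 14 matching atoms.

14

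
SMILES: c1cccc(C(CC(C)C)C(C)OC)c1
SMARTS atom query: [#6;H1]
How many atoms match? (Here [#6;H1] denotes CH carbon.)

8

The query [#6;H1] means: any carbon bearing exactly one hydrogen.
Check the 15 heavy atoms by environment: 1× C (H2) → no; 3× C (H1) → match; 4× C (H3) → no; 1× c (aromatic, H0) → no; 5× c (aromatic, H1) → match; 1× O (H0) → no.
Summing the matching environments: 3 + 5 = 8 matching atoms.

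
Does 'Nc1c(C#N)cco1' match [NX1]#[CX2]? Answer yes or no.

The pattern [NX1]#[CX2] describes a nitrogen triple-bonded to a two-connected carbon — a nitrile.
The molecule carries a nitrile (-C#N), whose atoms satisfy every constraint of the query, so the pattern matches.

Yes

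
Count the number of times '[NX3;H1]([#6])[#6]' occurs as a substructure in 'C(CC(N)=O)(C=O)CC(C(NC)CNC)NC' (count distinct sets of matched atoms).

[NX3;H1]([#6])[#6] is the SMARTS for a secondary amine: a trivalent nitrogen with one H, bonded to two carbons.
The molecule carries 3 separate instances of an N-methylamino group (-NHCH3) meeting every constraint; each maps to a distinct set of atoms, giving 3 matches.

3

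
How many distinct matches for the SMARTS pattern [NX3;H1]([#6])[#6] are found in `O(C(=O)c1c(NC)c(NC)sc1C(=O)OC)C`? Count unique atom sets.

2

[NX3;H1]([#6])[#6] is the SMARTS for a secondary amine: a trivalent nitrogen with one H, bonded to two carbons.
The molecule carries 2 separate instances of an N-methylamino group (-NHCH3) meeting every constraint; each maps to a distinct set of atoms, giving 2 matches.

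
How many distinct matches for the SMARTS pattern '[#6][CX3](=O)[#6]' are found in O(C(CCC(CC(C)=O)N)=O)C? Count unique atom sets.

1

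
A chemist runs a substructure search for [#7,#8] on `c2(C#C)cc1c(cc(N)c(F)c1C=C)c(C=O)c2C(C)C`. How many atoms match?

2

Check the 21 heavy atoms by environment: 10× c (aromatic) → no; 1× N → match; 8× C → no; 1× O → match; 1× F → no.
Summing the matching environments: 1 + 1 = 2 matching atoms.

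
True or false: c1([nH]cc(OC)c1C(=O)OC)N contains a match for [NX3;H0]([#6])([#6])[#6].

False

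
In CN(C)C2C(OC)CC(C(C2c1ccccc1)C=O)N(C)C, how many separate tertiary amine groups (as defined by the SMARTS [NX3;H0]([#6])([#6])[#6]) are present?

[NX3;H0]([#6])([#6])[#6] is the SMARTS for a tertiary amine: a trivalent nitrogen with no H, bonded to three carbons.
The molecule carries 2 separate instances of a dimethylamino group (-N(CH3)2) meeting every constraint; each maps to a distinct set of atoms, giving 2 matches.

2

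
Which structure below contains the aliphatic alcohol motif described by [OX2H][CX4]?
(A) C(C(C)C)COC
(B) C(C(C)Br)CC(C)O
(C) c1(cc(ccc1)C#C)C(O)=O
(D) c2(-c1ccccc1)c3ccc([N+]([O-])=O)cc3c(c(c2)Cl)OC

B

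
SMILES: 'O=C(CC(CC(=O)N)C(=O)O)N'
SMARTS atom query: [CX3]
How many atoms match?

Check the 12 heavy atoms by environment: 3× C (X4) → no; 3× C (X3) → match; 3× O (X1) → no; 2× N (X3) → no; 1× O (X2) → no.
That gives 3 matching atoms.

3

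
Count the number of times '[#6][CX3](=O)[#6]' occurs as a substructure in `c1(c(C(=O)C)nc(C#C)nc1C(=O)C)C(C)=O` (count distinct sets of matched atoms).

3

[#6][CX3](=O)[#6] is the SMARTS for a ketone: a carbonyl carbon (no H) flanked by two carbons.
The molecule carries 3 separate instances of an acetyl/ketone group (-C(=O)CH3) meeting every constraint; each maps to a distinct set of atoms, giving 3 matches.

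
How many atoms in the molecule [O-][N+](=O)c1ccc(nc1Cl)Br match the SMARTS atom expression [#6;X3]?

5

The query [#6;X3] means: any carbon (aromatic or not) with three total connections.
Check the 11 heavy atoms by environment: 1× n (aromatic, X2) → no; 5× c (aromatic, X3) → match; 1× Cl (X1) → no; 1× Br (X1) → no; 1× N (charge +1, X3) → no; 1× O (charge -1, X1) → no; 1× O (X1) → no.
That gives 5 matching atoms.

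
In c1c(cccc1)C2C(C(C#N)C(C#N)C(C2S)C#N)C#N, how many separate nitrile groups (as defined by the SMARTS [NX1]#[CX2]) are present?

4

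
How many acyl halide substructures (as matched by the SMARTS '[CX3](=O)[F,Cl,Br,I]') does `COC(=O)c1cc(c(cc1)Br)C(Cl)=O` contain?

1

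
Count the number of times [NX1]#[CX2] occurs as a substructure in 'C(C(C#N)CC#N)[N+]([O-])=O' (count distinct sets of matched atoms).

[NX1]#[CX2] is the SMARTS for a nitrile: a nitrogen triple-bonded to a two-connected carbon.
The molecule carries 2 separate instances of a nitrile (-C#N) meeting every constraint; each maps to a distinct set of atoms, giving 2 matches.

2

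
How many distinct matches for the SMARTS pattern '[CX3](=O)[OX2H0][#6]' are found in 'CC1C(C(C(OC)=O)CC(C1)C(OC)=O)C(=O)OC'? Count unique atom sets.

3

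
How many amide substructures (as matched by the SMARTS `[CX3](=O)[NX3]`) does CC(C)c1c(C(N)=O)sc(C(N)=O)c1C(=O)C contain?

2

[CX3](=O)[NX3] is the SMARTS for an amide: a carbonyl carbon bonded to a trivalent nitrogen.
The molecule carries 2 separate instances of a primary amide (-C(=O)NH2) meeting every constraint; each maps to a distinct set of atoms, giving 2 matches.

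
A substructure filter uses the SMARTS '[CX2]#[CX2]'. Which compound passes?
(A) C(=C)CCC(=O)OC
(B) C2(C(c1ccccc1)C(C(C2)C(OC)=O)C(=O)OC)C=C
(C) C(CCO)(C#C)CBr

[CX2]#[CX2] describes a carbon-carbon triple bond (an alkyne).
(A) has a vinyl group (-CH=CH2) but the C=C is a double bond; both carbons are CX3, not CX2.
(B) has a vinyl group (-CH=CH2) but the C=C is a double bond; both carbons are CX3, not CX2.
(C) contains an ethynyl group (-C#CH), which satisfies every atom and bond constraint.
So the answer is (C).

C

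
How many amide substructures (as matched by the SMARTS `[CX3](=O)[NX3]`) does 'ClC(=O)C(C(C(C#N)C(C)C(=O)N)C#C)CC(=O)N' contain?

2

[CX3](=O)[NX3] is the SMARTS for an amide: a carbonyl carbon bonded to a trivalent nitrogen.
The molecule carries 2 separate instances of a primary amide (-C(=O)NH2) meeting every constraint; each maps to a distinct set of atoms, giving 2 matches.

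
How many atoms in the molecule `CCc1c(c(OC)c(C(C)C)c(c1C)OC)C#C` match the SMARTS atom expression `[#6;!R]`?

The query [#6;!R] means: carbon not in any ring.
Check the 18 heavy atoms by environment: 6× c (aromatic, in 6-ring) → no; 2× O (acyclic) → no; 10× C (acyclic) → match.
That gives 10 matching atoms.

10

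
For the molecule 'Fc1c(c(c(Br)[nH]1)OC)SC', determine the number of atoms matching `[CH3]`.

2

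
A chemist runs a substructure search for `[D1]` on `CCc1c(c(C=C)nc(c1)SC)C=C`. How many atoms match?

4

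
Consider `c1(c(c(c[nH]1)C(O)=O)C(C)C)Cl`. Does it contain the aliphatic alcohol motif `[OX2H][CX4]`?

The pattern [OX2H][CX4] describes a hydroxyl oxygen bound to an sp3 (X4) carbon — an aliphatic alcohol.
The closest candidate here is a carboxylic acid group (-C(=O)OH), but the -OH is on a CX3 carbonyl carbon, not a CX4 carbon. No other fragment satisfies the full query, so there is no match.

No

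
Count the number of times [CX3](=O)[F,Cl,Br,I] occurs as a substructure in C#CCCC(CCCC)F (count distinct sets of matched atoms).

0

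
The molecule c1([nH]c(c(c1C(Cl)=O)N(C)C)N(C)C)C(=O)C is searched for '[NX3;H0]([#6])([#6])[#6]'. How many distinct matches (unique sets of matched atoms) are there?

2

[NX3;H0]([#6])([#6])[#6] is the SMARTS for a tertiary amine: a trivalent nitrogen with no H, bonded to three carbons.
The molecule carries 2 separate instances of a dimethylamino group (-N(CH3)2) meeting every constraint; each maps to a distinct set of atoms, giving 2 matches.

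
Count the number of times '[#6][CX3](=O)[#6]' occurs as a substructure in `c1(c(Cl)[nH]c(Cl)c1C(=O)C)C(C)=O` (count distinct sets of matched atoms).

2

[#6][CX3](=O)[#6] is the SMARTS for a ketone: a carbonyl carbon (no H) flanked by two carbons.
The molecule carries 2 separate instances of an acetyl/ketone group (-C(=O)CH3) meeting every constraint; each maps to a distinct set of atoms, giving 2 matches.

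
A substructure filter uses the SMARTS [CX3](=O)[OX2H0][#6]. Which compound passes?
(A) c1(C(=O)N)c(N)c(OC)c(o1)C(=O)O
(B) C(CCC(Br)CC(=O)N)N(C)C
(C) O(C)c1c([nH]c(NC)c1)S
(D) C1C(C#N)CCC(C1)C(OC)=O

D

[CX3](=O)[OX2H0][#6] describes a carbonyl carbon bonded to an oxygen that is itself bonded to carbon (no H on that O) (an ester).
(A) has a primary amide (-C(=O)NH2) but the carbonyl is bonded to N, not to an O-C linkage.
(B) has a primary amide (-C(=O)NH2) but the carbonyl is bonded to N, not to an O-C linkage.
(C) has a methoxy ether (-OCH3) but the ether oxygen is not adjacent to a C=O carbon.
(D) contains a methyl-ester group (-C(=O)OCH3), which satisfies every atom and bond constraint.
So the answer is (D).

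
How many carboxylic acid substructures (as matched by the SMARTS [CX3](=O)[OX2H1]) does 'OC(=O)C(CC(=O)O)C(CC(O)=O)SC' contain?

3

[CX3](=O)[OX2H1] is the SMARTS for a carboxylic acid: an sp2 carbon double-bonded to O and single-bonded to an -OH oxygen.
The molecule carries 3 separate instances of a carboxylic acid group (-C(=O)OH) meeting every constraint; each maps to a distinct set of atoms, giving 3 matches.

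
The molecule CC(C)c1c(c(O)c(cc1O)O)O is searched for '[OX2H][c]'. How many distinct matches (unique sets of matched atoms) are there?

[OX2H][c] is the SMARTS for a phenol: a hydroxyl oxygen attached to an aromatic carbon.
The molecule carries 4 separate instances of a hydroxyl group (-OH) meeting every constraint; each maps to a distinct set of atoms, giving 4 matches.

4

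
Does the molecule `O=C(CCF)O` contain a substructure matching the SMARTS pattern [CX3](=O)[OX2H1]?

Yes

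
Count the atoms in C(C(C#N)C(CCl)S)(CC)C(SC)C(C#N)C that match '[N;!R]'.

2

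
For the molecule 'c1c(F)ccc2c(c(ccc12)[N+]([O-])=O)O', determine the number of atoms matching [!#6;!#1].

5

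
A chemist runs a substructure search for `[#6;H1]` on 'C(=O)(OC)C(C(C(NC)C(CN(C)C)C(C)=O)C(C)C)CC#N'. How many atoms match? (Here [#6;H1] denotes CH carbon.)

The query [#6;H1] means: any carbon bearing exactly one hydrogen.
Check the 23 heavy atoms by environment: 2× C (H2) → no; 5× C (H1) → match; 3× C (H0) → no; 3× O (H0) → no; 7× C (H3) → no; 2× N (H0) → no; 1× N (H1) → no.
That gives 5 matching atoms.

5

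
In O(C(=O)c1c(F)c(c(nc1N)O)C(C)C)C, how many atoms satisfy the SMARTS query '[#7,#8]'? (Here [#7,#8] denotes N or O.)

5

The query [#7,#8] means: nitrogen or oxygen (comma = OR).
Check the 16 heavy atoms by environment: 1× n (aromatic) → match; 5× c (aromatic) → no; 1× F → no; 3× O → match; 1× N → match; 5× C → no.
Summing the matching environments: 1 + 3 + 1 = 5 matching atoms.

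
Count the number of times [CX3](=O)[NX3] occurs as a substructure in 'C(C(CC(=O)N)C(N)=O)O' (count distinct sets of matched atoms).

[CX3](=O)[NX3] is the SMARTS for an amide: a carbonyl carbon bonded to a trivalent nitrogen.
The molecule carries 2 separate instances of a primary amide (-C(=O)NH2) meeting every constraint; each maps to a distinct set of atoms, giving 2 matches.

2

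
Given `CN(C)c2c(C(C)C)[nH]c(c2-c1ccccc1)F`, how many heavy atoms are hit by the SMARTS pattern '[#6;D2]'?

5

The query [#6;D2] means: any carbon bonded to exactly two heavy atoms.
Check the 18 heavy atoms by environment: 1× n (aromatic, D2) → no; 5× c (aromatic, D3) → no; 1× N (D3) → no; 4× C (D1) → no; 5× c (aromatic, D2) → match; 1× C (D3) → no; 1× F (D1) → no.
That gives 5 matching atoms.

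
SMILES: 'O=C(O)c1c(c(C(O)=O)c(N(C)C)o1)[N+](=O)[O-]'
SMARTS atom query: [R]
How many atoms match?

Check the 17 heavy atoms by environment: 1× o (aromatic, in 5-ring) → match; 4× c (aromatic, in 5-ring) → match; 4× C (acyclic) → no; 5× O (acyclic) → no; 1× N (charge +1, acyclic) → no; 1× O (charge -1, acyclic) → no; 1× N (acyclic) → no.
Summing the matching environments: 1 + 4 = 5 matching atoms.

5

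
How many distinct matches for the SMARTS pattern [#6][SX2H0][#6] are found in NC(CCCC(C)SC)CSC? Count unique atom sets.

2

[#6][SX2H0][#6] is the SMARTS for a thioether: an aliphatic sulfur bridging two carbons with no H on the sulfur.
The molecule carries 2 separate instances of a methylthio ether (-SCH3) meeting every constraint; each maps to a distinct set of atoms, giving 2 matches.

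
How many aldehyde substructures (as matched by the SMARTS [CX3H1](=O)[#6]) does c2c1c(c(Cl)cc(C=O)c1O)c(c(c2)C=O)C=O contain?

3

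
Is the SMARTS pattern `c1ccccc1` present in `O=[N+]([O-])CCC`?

No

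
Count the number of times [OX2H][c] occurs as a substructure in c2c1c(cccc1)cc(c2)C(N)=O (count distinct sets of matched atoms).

[OX2H][c] is the SMARTS for a phenol: a hydroxyl oxygen attached to an aromatic carbon.
No fragment in the molecule satisfies every constraint, giving 0 matches.

0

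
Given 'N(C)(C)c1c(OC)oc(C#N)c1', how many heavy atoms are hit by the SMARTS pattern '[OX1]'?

Check the 12 heavy atoms by environment: 1× o (aromatic, X2) → no; 4× c (aromatic, X3) → no; 1× C (X2) → no; 1× N (X1) → no; 1× N (X3) → no; 3× C (X4) → no; 1× O (X2) → no.
No environment satisfies the query, so 0 matching atoms.

0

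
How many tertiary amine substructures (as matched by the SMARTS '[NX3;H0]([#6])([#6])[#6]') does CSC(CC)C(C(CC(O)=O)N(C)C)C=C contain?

1

[NX3;H0]([#6])([#6])[#6] is the SMARTS for a tertiary amine: a trivalent nitrogen with no H, bonded to three carbons.
Exactly one fragment in the molecule meets all constraints, giving 1 match.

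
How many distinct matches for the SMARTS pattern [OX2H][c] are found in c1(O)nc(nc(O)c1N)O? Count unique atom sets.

3

[OX2H][c] is the SMARTS for a phenol: a hydroxyl oxygen attached to an aromatic carbon.
The molecule carries 3 separate instances of a hydroxyl group (-OH) meeting every constraint; each maps to a distinct set of atoms, giving 3 matches.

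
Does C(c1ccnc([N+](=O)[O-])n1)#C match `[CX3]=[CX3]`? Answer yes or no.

The pattern [CX3]=[CX3] describes a non-aromatic C=C double bond between two sp2 carbons — an alkene.
The closest candidate here is an ethynyl group (-C#CH), but the C-C bond is a triple bond, not a double bond. No other fragment satisfies the full query, so there is no match.

No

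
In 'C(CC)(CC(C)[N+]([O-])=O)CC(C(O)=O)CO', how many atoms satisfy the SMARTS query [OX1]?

3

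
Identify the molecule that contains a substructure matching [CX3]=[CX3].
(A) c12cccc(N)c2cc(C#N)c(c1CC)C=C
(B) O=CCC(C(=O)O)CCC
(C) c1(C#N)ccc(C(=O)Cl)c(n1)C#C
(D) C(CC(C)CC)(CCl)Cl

[CX3]=[CX3] describes a non-aromatic C=C double bond between two sp2 carbons (an alkene).
(A) contains a vinyl group (-CH=CH2), which satisfies every atom and bond constraint.
(B) has an ethyl group (-CH2CH3) but its C-C bond is a single bond between CX4 carbons, not CX3=CX3.
(C) has an ethynyl group (-C#CH) but the C-C bond is a triple bond, not a double bond.
(D) has an ethyl group (-CH2CH3) but its C-C bond is a single bond between CX4 carbons, not CX3=CX3.
So the answer is (A).

A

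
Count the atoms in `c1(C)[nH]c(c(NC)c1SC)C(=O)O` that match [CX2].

The query [CX2] means: C with X2: aliphatic carbon with exactly 2 total connections.
Check the 13 heavy atoms by environment: 1× n (aromatic, X3) → no; 4× c (aromatic, X3) → no; 1× S (X2) → no; 3× C (X4) → no; 1× N (X3) → no; 1× C (X3) → no; 1× O (X1) → no; 1× O (X2) → no.
No environment satisfies the query, so 0 matching atoms.

0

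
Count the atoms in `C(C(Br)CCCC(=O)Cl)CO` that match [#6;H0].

The query [#6;H0] means: any carbon with no attached hydrogen.
Check the 11 heavy atoms by environment: 5× C (H2) → no; 1× C (H1) → no; 1× C (H0) → match; 1× O (H0) → no; 1× Cl (H0) → no; 1× O (H1) → no; 1× Br (H0) → no.
That gives 1 matching atom.

1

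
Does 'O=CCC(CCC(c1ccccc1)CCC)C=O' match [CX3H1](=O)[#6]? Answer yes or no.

The pattern [CX3H1](=O)[#6] describes an sp2 carbon with one H, double-bonded to O and single-bonded to carbon — an aldehyde.
The molecule carries an aldehyde (-CHO), whose atoms satisfy every constraint of the query, so the pattern matches.

Yes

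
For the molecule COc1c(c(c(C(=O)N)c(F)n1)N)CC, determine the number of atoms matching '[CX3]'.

The query [CX3] means: C with X3: aliphatic carbon with exactly 3 total connections.
Check the 15 heavy atoms by environment: 1× n (aromatic, X2) → no; 5× c (aromatic, X3) → no; 3× C (X4) → no; 1× C (X3) → match; 1× O (X1) → no; 2× N (X3) → no; 1× F (X1) → no; 1× O (X2) → no.
That gives 1 matching atom.

1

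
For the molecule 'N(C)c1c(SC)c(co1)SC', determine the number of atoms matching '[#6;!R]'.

3

The query [#6;!R] means: carbon not in any ring.
Check the 11 heavy atoms by environment: 1× o (aromatic, in 5-ring) → no; 4× c (aromatic, in 5-ring) → no; 2× S (acyclic) → no; 3× C (acyclic) → match; 1× N (acyclic) → no.
That gives 3 matching atoms.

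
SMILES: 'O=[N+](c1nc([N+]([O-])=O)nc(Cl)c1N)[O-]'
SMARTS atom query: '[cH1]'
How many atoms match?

0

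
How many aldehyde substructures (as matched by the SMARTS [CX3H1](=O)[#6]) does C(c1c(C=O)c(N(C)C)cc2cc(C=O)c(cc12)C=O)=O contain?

[CX3H1](=O)[#6] is the SMARTS for an aldehyde: an sp2 carbon with one H, double-bonded to O and single-bonded to carbon.
The molecule carries 4 separate instances of an aldehyde (-CHO) meeting every constraint; each maps to a distinct set of atoms, giving 4 matches.

4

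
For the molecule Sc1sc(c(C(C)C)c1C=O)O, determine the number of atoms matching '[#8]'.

The query [#8] means: #8 matches any oxygen atom.
Check the 12 heavy atoms by environment: 1× s (aromatic) → no; 4× c (aromatic) → no; 2× O → match; 4× C → no; 1× S → no.
That gives 2 matching atoms.

2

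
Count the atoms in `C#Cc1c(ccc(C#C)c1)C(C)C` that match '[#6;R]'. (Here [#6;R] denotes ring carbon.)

The query [#6;R] means: carbon that is part of a ring.
Check the 13 heavy atoms by environment: 6× c (aromatic, in 6-ring) → match; 7× C (acyclic) → no.
That gives 6 matching atoms.

6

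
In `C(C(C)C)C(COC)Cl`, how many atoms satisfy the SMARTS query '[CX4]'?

The query [CX4] means: C with X4: aliphatic carbon with exactly 4 total connections (bonds + H).
Check the 9 heavy atoms by environment: 7× C (X4) → match; 1× Cl (X1) → no; 1× O (X2) → no.
That gives 7 matching atoms.

7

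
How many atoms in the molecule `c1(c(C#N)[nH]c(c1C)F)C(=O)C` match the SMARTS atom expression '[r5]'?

5

The query [r5] means: r5 matches atoms in a five-membered ring.
Check the 12 heavy atoms by environment: 1× n (aromatic, in 5-ring) → match; 4× c (aromatic, in 5-ring) → match; 4× C (acyclic) → no; 1× O (acyclic) → no; 1× N (acyclic) → no; 1× F (acyclic) → no.
Summing the matching environments: 1 + 4 = 5 matching atoms.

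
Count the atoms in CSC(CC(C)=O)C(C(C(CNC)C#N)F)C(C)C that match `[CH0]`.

2

The query [CH0] means: aliphatic carbon with no attached hydrogen.
Check the 19 heavy atoms by environment: 2× C (H2) → no; 5× C (H1) → no; 1× N (H1) → no; 5× C (H3) → no; 1× F (H0) → no; 2× C (H0) → match; 1× N (H0) → no; 1× O (H0) → no; 1× S (H0) → no.
That gives 2 matching atoms.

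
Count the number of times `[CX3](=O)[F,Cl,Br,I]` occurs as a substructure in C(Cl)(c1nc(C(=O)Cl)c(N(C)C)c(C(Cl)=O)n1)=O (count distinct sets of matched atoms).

3

[CX3](=O)[F,Cl,Br,I] is the SMARTS for an acyl halide: a carbonyl carbon bonded to a halogen.
The molecule carries 3 separate instances of an acyl chloride (-C(=O)Cl) meeting every constraint; each maps to a distinct set of atoms, giving 3 matches.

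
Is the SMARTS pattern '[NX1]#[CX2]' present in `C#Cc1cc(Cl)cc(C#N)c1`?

The pattern [NX1]#[CX2] describes a nitrogen triple-bonded to a two-connected carbon — a nitrile.
The molecule carries a nitrile (-C#N), whose atoms satisfy every constraint of the query, so the pattern matches.

Yes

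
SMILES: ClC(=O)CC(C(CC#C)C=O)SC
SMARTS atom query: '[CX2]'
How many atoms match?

2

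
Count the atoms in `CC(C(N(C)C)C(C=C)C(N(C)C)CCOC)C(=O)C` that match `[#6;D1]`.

8

The query [#6;D1] means: carbon bonded to exactly one heavy atom.
Check the 20 heavy atoms by environment: 3× C (D2) → no; 5× C (D3) → no; 8× C (D1) → match; 2× N (D3) → no; 1× O (D2) → no; 1× O (D1) → no.
That gives 8 matching atoms.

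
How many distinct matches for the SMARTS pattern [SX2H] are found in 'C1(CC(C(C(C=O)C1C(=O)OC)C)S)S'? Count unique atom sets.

[SX2H] is the SMARTS for a thiol: an aliphatic sulfur with two connections, one being H.
The molecule carries 2 separate instances of a thiol (-SH) meeting every constraint; each maps to a distinct set of atoms, giving 2 matches.

2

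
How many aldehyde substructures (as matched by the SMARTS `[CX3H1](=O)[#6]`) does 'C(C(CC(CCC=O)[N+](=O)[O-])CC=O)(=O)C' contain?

[CX3H1](=O)[#6] is the SMARTS for an aldehyde: an sp2 carbon with one H, double-bonded to O and single-bonded to carbon.
The molecule carries 2 separate instances of an aldehyde (-CHO) meeting every constraint; each maps to a distinct set of atoms, giving 2 matches.

2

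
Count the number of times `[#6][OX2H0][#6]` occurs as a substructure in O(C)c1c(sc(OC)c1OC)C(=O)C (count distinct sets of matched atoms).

[#6][OX2H0][#6] is the SMARTS for an ether: an aliphatic oxygen bridging two carbons with no H on the oxygen.
The molecule carries 3 separate instances of a methoxy ether (-OCH3) meeting every constraint; each maps to a distinct set of atoms, giving 3 matches.

3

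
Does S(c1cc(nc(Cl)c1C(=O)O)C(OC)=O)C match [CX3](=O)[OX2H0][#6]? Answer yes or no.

Yes

The pattern [CX3](=O)[OX2H0][#6] describes a carbonyl carbon bonded to an oxygen that is itself bonded to carbon (no H on that O) — an ester.
The molecule carries a methyl-ester group (-C(=O)OCH3), whose atoms satisfy every constraint of the query, so the pattern matches.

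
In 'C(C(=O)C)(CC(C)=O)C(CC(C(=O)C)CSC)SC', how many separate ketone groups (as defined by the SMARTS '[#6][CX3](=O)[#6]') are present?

[#6][CX3](=O)[#6] is the SMARTS for a ketone: a carbonyl carbon (no H) flanked by two carbons.
The molecule carries 3 separate instances of an acetyl/ketone group (-C(=O)CH3) meeting every constraint; each maps to a distinct set of atoms, giving 3 matches.

3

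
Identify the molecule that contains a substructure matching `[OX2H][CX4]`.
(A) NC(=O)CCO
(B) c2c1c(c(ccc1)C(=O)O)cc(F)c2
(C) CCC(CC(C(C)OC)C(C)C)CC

A

[OX2H][CX4] describes a hydroxyl oxygen bound to an sp3 (X4) carbon (an aliphatic alcohol).
(A) contains a hydroxyl group (-OH), which satisfies every atom and bond constraint.
(B) has a carboxylic acid group (-C(=O)OH) but the -OH is on a CX3 carbonyl carbon, not a CX4 carbon.
(C) has a methoxy ether (-OCH3) but the oxygen has H0 (ether), not H1.
So the answer is (A).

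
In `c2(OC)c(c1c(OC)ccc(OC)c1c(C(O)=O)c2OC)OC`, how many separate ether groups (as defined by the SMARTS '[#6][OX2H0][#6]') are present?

[#6][OX2H0][#6] is the SMARTS for an ether: an aliphatic oxygen bridging two carbons with no H on the oxygen.
The molecule carries 5 separate instances of a methoxy ether (-OCH3) meeting every constraint; each maps to a distinct set of atoms, giving 5 matches.

5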